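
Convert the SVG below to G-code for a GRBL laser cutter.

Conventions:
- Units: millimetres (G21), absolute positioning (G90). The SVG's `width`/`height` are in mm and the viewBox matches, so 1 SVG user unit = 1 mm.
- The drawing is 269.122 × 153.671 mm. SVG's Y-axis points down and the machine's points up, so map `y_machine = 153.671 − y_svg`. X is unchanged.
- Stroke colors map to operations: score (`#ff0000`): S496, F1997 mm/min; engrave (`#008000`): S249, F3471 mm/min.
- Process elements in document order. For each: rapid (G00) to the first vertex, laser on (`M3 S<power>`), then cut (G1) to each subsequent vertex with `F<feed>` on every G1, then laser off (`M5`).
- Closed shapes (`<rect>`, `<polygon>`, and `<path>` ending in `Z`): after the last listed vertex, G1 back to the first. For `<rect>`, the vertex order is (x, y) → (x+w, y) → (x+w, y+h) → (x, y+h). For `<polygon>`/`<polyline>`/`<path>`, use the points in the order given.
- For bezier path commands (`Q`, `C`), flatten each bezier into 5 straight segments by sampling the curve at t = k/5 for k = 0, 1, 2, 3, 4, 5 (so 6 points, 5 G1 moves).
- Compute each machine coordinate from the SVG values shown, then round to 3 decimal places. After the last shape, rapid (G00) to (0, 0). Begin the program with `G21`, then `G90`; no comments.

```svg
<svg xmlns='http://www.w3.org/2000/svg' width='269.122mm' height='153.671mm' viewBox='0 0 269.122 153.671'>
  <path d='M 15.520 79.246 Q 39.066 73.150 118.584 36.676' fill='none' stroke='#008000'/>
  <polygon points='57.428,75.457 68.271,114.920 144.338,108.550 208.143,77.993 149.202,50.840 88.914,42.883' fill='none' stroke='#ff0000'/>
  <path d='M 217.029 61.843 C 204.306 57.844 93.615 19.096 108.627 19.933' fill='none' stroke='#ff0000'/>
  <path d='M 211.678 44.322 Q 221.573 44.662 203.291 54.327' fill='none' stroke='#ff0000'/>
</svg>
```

G21
G90
G00 X15.520 Y74.425
M3 S249
G1 X27.177 Y78.079 F3471
G1 X43.312 Y84.162 F3471
G1 X63.925 Y92.676 F3471
G1 X89.016 Y103.621 F3471
G1 X118.584 Y116.995 F3471
M5
G00 X57.428 Y78.214
M3 S496
G1 X68.271 Y38.751 F1997
G1 X144.338 Y45.121 F1997
G1 X208.143 Y75.678 F1997
G1 X149.202 Y102.831 F1997
G1 X88.914 Y110.788 F1997
G1 X57.428 Y78.214 F1997
M5
G00 X217.029 Y91.828
M3 S496
G1 X199.428 Y97.803 F1997
G1 X169.052 Y108.549 F1997
G1 X136.635 Y120.499 F1997
G1 X112.915 Y130.085 F1997
G1 X108.627 Y133.738 F1997
M5
G00 X211.678 Y109.349
M3 S496
G1 X214.509 Y108.840 F1997
G1 X215.086 Y107.585 F1997
G1 X213.408 Y105.584 F1997
G1 X209.477 Y102.837 F1997
G1 X203.291 Y99.344 F1997
M5
G00 X0.000 Y0.000

viewBox `0 0 269.122 153.671` with mm width/height → 1 unit = 1 mm. Flip: y_m = 153.671 − y_svg.

**Shape 1** — `<path>` quadratic bezier, stroke `#008000` → engrave (S249, F3471). Control points (SVG): P0=(15.520,79.246), P1=(39.066,73.150), P2=(118.584,36.676); sampled at t=k/5. Machine vertices: (15.520,74.425) → (27.177,78.079) → (43.312,84.162) → (63.925,92.676) → (89.016,103.621) → (118.584,116.995). Open path.

**Shape 2** — `<polygon>` closed polygon, stroke `#ff0000` → score (S496, F1997). Machine vertices: (57.428,78.214) → (68.271,38.751) → (144.338,45.121) → (208.143,75.678) → (149.202,102.831) → (88.914,110.788) → (57.428,78.214). Closed: final G1 returns to the first vertex.

**Shape 3** — `<path>` cubic bezier, stroke `#ff0000` → score (S496, F1997). Control points (SVG): P0=(217.029,61.843), P1=(204.306,57.844), P2=(93.615,19.096), P3=(108.627,19.933); sampled at t=k/5. Machine vertices: (217.029,91.828) → (199.428,97.803) → (169.052,108.549) → (136.635,120.499) → (112.915,130.085) → (108.627,133.738). Open path.

**Shape 4** — `<path>` quadratic bezier, stroke `#ff0000` → score (S496, F1997). Control points (SVG): P0=(211.678,44.322), P1=(221.573,44.662), P2=(203.291,54.327); sampled at t=k/5. Machine vertices: (211.678,109.349) → (214.509,108.840) → (215.086,107.585) → (213.408,105.584) → (209.477,102.837) → (203.291,99.344). Open path.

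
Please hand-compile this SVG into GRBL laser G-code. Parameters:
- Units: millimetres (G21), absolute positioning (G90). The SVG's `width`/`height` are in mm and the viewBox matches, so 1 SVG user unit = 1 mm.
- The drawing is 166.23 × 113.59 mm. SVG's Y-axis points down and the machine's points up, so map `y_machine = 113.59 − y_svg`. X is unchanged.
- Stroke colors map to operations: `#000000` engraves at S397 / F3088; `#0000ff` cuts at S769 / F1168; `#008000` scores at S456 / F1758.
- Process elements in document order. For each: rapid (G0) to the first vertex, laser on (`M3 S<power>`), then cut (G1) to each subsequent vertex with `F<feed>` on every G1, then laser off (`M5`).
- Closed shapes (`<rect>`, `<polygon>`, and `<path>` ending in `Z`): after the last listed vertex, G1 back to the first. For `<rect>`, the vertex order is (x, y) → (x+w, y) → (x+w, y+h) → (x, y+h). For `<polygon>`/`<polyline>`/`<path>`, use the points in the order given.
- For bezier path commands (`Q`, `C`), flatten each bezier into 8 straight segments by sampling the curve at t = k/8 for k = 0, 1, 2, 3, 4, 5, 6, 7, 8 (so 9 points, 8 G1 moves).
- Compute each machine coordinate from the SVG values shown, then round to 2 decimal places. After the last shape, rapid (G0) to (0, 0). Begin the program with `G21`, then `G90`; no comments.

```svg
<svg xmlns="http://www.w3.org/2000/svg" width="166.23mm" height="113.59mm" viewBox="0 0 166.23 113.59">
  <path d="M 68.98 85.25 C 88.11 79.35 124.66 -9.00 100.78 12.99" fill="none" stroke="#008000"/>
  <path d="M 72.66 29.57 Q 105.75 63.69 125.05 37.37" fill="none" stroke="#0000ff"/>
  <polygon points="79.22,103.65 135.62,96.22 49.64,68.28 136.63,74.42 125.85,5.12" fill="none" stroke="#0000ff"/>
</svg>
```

G21
G90
G0 X68.98 Y28.34
M3 S456
G1 X76.82 Y34.04 F1758
G1 X85.38 Y45.21 F1758
G1 X93.74 Y59.59 F1758
G1 X101.01 Y74.93 F1758
G1 X106.26 Y88.96 F1758
G1 X108.58 Y99.42 F1758
G1 X107.05 Y104.05 F1758
G1 X100.78 Y100.60 F1758
M5
G0 X72.66 Y84.02
M3 S769
G1 X80.72 Y76.43 F1168
G1 X88.34 Y70.74 F1168
G1 X95.54 Y66.93 F1168
G1 X102.30 Y65.01 F1168
G1 X108.64 Y64.98 F1168
G1 X114.54 Y66.84 F1168
G1 X120.01 Y70.58 F1168
G1 X125.05 Y76.22 F1168
M5
G0 X79.22 Y9.94
M3 S769
G1 X135.62 Y17.37 F1168
G1 X49.64 Y45.31 F1168
G1 X136.63 Y39.17 F1168
G1 X125.85 Y108.47 F1168
G1 X79.22 Y9.94 F1168
M5
G0 X0.00 Y0.00

viewBox `0 0 166.23 113.59` with mm width/height → 1 unit = 1 mm. Flip: y_m = 113.59 − y_svg.

**Shape 1** — `<path>` cubic bezier, stroke `#008000` → score (S456, F1758). Control points (SVG): P0=(68.98,85.25), P1=(88.11,79.35), P2=(124.66,-9.00), P3=(100.78,12.99); sampled at t=k/8. Machine vertices: (68.98,28.34) → (76.82,34.04) → (85.38,45.21) → (93.74,59.59) → (101.01,74.93) → (106.26,88.96) → (108.58,99.42) → (107.05,104.05) → (100.78,100.60). Open path.

**Shape 2** — `<path>` quadratic bezier, stroke `#0000ff` → cut (S769, F1168). Control points (SVG): P0=(72.66,29.57), P1=(105.75,63.69), P2=(125.05,37.37); sampled at t=k/8. Machine vertices: (72.66,84.02) → (80.72,76.43) → (88.34,70.74) → (95.54,66.93) → (102.30,65.01) → (108.64,64.98) → (114.54,66.84) → (120.01,70.58) → (125.05,76.22). Open path.

**Shape 3** — `<polygon>` closed polygon, stroke `#0000ff` → cut (S769, F1168). Machine vertices: (79.22,9.94) → (135.62,17.37) → (49.64,45.31) → (136.63,39.17) → (125.85,108.47) → (79.22,9.94). Closed: final G1 returns to the first vertex.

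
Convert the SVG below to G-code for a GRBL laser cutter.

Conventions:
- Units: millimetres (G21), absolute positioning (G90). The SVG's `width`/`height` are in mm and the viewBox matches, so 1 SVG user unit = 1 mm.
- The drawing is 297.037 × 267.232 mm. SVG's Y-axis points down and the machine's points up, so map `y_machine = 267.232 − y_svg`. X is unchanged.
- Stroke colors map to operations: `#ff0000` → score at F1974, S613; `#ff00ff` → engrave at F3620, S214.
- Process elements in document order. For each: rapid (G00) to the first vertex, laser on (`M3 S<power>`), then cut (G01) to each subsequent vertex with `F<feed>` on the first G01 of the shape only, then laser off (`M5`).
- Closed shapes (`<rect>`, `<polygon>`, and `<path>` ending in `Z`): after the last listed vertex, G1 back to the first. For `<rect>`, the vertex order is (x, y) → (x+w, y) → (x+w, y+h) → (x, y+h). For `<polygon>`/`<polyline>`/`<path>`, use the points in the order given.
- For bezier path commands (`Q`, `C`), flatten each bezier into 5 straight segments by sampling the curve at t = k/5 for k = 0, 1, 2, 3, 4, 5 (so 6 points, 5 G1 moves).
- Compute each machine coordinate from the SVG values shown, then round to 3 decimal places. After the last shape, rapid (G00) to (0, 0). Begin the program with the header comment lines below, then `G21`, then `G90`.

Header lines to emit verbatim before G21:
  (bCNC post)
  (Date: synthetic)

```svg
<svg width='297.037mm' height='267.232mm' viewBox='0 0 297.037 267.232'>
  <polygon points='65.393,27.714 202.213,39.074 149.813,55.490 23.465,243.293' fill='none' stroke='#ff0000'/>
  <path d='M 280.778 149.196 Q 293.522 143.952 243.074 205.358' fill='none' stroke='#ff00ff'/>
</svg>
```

viewBox `0 0 297.037 267.232` with mm width/height → 1 unit = 1 mm. Flip: y_m = 267.232 − y_svg.

**Shape 1** — `<polygon>` closed polygon, stroke `#ff0000` → score (S613, F1974). Machine vertices: (65.393,239.518) → (202.213,228.158) → (149.813,211.742) → (23.465,23.939) → (65.393,239.518). Closed: final G1 returns to the first vertex.

**Shape 2** — `<path>` quadratic bezier, stroke `#ff00ff` → engrave (S214, F3620). Control points (SVG): P0=(280.778,149.196), P1=(293.522,143.952), P2=(243.074,205.358); sampled at t=k/5. Machine vertices: (280.778,118.036) → (283.348,117.468) → (280.862,111.567) → (273.322,100.335) → (260.726,83.770) → (243.074,61.874). Open path.

(bCNC post)
(Date: synthetic)
G21
G90
G00 X65.393 Y239.518
M3 S613
G01 X202.213 Y228.158 F1974
G01 X149.813 Y211.742
G01 X23.465 Y23.939
G01 X65.393 Y239.518
M5
G00 X280.778 Y118.036
M3 S214
G01 X283.348 Y117.468 F3620
G01 X280.862 Y111.567
G01 X273.322 Y100.335
G01 X260.726 Y83.770
G01 X243.074 Y61.874
M5
G00 X0.000 Y0.000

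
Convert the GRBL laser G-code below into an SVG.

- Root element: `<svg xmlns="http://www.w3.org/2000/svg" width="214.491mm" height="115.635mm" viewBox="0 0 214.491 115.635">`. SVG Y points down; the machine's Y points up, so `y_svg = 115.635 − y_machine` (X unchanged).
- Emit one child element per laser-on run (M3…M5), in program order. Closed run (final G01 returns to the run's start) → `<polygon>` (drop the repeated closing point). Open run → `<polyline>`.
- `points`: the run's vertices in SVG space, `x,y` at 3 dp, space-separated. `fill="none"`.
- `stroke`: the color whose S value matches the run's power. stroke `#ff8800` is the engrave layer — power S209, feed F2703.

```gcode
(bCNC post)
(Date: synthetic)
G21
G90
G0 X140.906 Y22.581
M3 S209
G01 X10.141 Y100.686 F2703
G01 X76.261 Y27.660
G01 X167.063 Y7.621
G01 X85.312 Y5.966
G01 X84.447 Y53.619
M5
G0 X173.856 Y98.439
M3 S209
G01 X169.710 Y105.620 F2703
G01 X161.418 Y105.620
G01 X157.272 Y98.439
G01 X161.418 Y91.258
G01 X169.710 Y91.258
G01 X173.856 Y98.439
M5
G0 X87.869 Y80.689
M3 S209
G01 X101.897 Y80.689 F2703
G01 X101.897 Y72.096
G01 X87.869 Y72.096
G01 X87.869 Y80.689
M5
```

Machine Y-up, SVG Y-down with viewBox height 115.635, so y_svg = 115.635 − y_machine; X carries over. Every run uses S209, so all elements get stroke `#ff8800` (engrave).

Run 1: The run is open, so emit a `<polyline>` with points (Y-flipped): 140.906,93.054 10.141,14.949 76.261,87.975 167.063,108.014 85.312,109.669 84.447,62.016.

Run 2: The run returns to its start, so emit a `<polygon>` with points (Y-flipped): 173.856,17.196 169.710,10.015 161.418,10.015 157.272,17.196 161.418,24.377 169.710,24.377.

Run 3: The run returns to its start, so emit a `<polygon>` with points (Y-flipped): 87.869,34.946 101.897,34.946 101.897,43.539 87.869,43.539.

<svg xmlns="http://www.w3.org/2000/svg" width="214.491mm" height="115.635mm" viewBox="0 0 214.491 115.635">
  <polyline points="140.906,93.054 10.141,14.949 76.261,87.975 167.063,108.014 85.312,109.669 84.447,62.016" fill="none" stroke="#ff8800"/>
  <polygon points="173.856,17.196 169.710,10.015 161.418,10.015 157.272,17.196 161.418,24.377 169.710,24.377" fill="none" stroke="#ff8800"/>
  <polygon points="87.869,34.946 101.897,34.946 101.897,43.539 87.869,43.539" fill="none" stroke="#ff8800"/>
</svg>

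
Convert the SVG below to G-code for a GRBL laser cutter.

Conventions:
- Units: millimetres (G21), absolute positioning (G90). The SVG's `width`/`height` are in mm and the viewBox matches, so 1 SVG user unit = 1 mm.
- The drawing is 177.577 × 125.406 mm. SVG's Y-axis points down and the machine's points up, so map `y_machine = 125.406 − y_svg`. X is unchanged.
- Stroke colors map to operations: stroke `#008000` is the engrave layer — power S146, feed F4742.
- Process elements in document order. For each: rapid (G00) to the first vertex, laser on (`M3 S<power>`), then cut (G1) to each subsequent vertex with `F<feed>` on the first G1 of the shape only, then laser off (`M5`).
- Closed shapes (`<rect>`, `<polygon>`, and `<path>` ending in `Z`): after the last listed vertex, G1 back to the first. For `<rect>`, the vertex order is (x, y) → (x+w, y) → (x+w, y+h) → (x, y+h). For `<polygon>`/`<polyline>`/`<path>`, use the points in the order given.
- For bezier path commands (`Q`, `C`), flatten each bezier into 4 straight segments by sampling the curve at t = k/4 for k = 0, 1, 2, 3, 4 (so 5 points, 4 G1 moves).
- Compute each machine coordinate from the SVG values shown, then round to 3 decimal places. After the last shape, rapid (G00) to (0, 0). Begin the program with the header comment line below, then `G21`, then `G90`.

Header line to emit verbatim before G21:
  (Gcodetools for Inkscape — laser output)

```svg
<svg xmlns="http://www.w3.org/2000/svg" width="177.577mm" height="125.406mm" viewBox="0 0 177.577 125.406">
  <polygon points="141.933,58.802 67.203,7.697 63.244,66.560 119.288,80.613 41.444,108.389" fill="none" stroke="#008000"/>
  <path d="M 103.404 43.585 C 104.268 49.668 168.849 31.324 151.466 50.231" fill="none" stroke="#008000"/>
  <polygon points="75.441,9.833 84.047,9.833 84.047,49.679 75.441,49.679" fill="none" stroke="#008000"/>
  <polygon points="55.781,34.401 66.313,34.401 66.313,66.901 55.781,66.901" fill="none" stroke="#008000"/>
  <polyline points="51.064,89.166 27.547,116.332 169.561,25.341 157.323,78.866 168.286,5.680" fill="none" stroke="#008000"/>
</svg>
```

viewBox `0 0 177.577 125.406` with mm width/height → 1 unit = 1 mm. Flip: y_m = 125.406 − y_svg.

**Shape 1** — `<polygon>` closed polygon, stroke `#008000` → engrave (S146, F4742). Machine vertices: (141.933,66.604) → (67.203,117.709) → (63.244,58.846) → (119.288,44.793) → (41.444,17.017) → (141.933,66.604). Closed: final G1 returns to the first vertex.

**Shape 2** — `<path>` cubic bezier, stroke `#008000` → engrave (S146, F4742). Control points (SVG): P0=(103.404,43.585), P1=(104.268,49.668), P2=(168.849,31.324), P3=(151.466,50.231); sampled at t=k/4. Machine vertices: (103.404,81.821) → (113.723,80.875) → (134.278,83.307) → (151.411,83.334) → (151.466,75.175). Open path.

**Shape 3** — `<polygon>` rectangle, stroke `#008000` → engrave (S146, F4742). Machine vertices: (75.441,115.573) → (84.047,115.573) → (84.047,75.727) → (75.441,75.727) → (75.441,115.573). Closed: final G1 returns to the first vertex.

**Shape 4** — `<polygon>` rectangle, stroke `#008000` → engrave (S146, F4742). Machine vertices: (55.781,91.005) → (66.313,91.005) → (66.313,58.505) → (55.781,58.505) → (55.781,91.005). Closed: final G1 returns to the first vertex.

**Shape 5** — `<polyline>` open polyline, stroke `#008000` → engrave (S146, F4742). Machine vertices: (51.064,36.240) → (27.547,9.074) → (169.561,100.065) → (157.323,46.540) → (168.286,119.726). Open path.

(Gcodetools for Inkscape — laser output)
G21
G90
G00 X141.933 Y66.604
M3 S146
G1 X67.203 Y117.709 F4742
G1 X63.244 Y58.846
G1 X119.288 Y44.793
G1 X41.444 Y17.017
G1 X141.933 Y66.604
M5
G00 X103.404 Y81.821
M3 S146
G1 X113.723 Y80.875 F4742
G1 X134.278 Y83.307
G1 X151.411 Y83.334
G1 X151.466 Y75.175
M5
G00 X75.441 Y115.573
M3 S146
G1 X84.047 Y115.573 F4742
G1 X84.047 Y75.727
G1 X75.441 Y75.727
G1 X75.441 Y115.573
M5
G00 X55.781 Y91.005
M3 S146
G1 X66.313 Y91.005 F4742
G1 X66.313 Y58.505
G1 X55.781 Y58.505
G1 X55.781 Y91.005
M5
G00 X51.064 Y36.240
M3 S146
G1 X27.547 Y9.074 F4742
G1 X169.561 Y100.065
G1 X157.323 Y46.540
G1 X168.286 Y119.726
M5
G00 X0.000 Y0.000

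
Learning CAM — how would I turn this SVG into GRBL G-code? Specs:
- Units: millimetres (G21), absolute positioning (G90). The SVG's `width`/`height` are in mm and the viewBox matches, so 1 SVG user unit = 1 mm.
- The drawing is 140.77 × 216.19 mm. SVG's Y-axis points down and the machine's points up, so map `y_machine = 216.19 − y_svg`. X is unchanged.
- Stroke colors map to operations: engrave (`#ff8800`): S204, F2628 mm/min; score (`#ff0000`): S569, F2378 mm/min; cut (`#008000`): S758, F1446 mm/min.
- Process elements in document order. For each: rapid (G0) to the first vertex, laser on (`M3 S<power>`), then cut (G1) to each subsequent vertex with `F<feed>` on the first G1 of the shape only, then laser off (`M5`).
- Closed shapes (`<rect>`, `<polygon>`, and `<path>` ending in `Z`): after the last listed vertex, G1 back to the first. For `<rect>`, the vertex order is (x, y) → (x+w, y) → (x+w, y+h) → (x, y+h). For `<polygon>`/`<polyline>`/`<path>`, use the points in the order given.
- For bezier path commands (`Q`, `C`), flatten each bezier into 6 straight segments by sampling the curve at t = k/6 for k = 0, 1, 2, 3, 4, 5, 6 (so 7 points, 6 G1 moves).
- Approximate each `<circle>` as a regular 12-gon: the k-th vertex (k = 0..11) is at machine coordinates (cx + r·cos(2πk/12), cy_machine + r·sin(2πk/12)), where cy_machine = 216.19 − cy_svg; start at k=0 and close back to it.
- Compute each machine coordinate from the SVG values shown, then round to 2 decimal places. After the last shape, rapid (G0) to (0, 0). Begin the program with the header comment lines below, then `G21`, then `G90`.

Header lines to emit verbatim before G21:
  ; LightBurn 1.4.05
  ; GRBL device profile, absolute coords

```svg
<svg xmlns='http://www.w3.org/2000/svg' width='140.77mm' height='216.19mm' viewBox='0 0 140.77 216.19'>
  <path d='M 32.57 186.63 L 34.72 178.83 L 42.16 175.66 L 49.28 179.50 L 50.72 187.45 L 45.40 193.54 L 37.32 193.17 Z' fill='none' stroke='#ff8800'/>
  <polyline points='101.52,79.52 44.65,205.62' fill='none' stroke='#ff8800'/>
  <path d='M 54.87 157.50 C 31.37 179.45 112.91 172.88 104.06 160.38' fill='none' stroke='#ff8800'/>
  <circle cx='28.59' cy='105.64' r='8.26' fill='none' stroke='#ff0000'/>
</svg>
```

; LightBurn 1.4.05
; GRBL device profile, absolute coords
G21
G90
G0 X32.57 Y29.56
M3 S204
G1 X34.72 Y37.36 F2628
G1 X42.16 Y40.53
G1 X49.28 Y36.69
G1 X50.72 Y28.74
G1 X45.40 Y22.65
G1 X37.32 Y23.02
G1 X32.57 Y29.56
M5
G0 X101.52 Y136.67
M3 S204
G1 X44.65 Y10.57 F2628
M5
G0 X54.87 Y58.69
M3 S204
G1 X50.97 Y49.99 F2628
G1 X59.15 Y45.41
G1 X73.97 Y44.33
G1 X90.02 Y46.12
G1 X101.86 Y50.16
G1 X104.06 Y55.81
M5
G0 X36.85 Y110.55
M3 S569
G1 X35.74 Y114.68 F2378
G1 X32.72 Y117.70
G1 X28.59 Y118.81
G1 X24.46 Y117.70
G1 X21.44 Y114.68
G1 X20.33 Y110.55
G1 X21.44 Y106.42
G1 X24.46 Y103.40
G1 X28.59 Y102.29
G1 X32.72 Y103.40
G1 X35.74 Y106.42
G1 X36.85 Y110.55
M5
G0 X0.00 Y0.00

1 u = 1 mm; y_m = 216.19 − y.

[1] `<path>` regular polygon, #ff8800→engrave S204 F2628: (32.57,29.56) → (34.72,37.36) → (42.16,40.53) → (49.28,36.69) → (50.72,28.74) → (45.40,22.65) → (37.32,23.02) → (32.57,29.56) (closed)

[2] `<polyline>` line segment, #ff8800→engrave S204 F2628: (101.52,136.67) → (44.65,10.57)

[3] `<path>` cubic bezier, #ff8800→engrave S204 F2628: (54.87,58.69) → (50.97,49.99) → (59.15,45.41) → (73.97,44.33) → (90.02,46.12) → (101.86,50.16) → (104.06,55.81)

[4] `<circle>` circle, #ff0000→score S569 F2378: (36.85,110.55) → (35.74,114.68) → (32.72,117.70) → (28.59,118.81) → (24.46,117.70) → (21.44,114.68) → (20.33,110.55) → (21.44,106.42) → (24.46,103.40) → (28.59,102.29) → (32.72,103.40) → (35.74,106.42) → (36.85,110.55) (closed)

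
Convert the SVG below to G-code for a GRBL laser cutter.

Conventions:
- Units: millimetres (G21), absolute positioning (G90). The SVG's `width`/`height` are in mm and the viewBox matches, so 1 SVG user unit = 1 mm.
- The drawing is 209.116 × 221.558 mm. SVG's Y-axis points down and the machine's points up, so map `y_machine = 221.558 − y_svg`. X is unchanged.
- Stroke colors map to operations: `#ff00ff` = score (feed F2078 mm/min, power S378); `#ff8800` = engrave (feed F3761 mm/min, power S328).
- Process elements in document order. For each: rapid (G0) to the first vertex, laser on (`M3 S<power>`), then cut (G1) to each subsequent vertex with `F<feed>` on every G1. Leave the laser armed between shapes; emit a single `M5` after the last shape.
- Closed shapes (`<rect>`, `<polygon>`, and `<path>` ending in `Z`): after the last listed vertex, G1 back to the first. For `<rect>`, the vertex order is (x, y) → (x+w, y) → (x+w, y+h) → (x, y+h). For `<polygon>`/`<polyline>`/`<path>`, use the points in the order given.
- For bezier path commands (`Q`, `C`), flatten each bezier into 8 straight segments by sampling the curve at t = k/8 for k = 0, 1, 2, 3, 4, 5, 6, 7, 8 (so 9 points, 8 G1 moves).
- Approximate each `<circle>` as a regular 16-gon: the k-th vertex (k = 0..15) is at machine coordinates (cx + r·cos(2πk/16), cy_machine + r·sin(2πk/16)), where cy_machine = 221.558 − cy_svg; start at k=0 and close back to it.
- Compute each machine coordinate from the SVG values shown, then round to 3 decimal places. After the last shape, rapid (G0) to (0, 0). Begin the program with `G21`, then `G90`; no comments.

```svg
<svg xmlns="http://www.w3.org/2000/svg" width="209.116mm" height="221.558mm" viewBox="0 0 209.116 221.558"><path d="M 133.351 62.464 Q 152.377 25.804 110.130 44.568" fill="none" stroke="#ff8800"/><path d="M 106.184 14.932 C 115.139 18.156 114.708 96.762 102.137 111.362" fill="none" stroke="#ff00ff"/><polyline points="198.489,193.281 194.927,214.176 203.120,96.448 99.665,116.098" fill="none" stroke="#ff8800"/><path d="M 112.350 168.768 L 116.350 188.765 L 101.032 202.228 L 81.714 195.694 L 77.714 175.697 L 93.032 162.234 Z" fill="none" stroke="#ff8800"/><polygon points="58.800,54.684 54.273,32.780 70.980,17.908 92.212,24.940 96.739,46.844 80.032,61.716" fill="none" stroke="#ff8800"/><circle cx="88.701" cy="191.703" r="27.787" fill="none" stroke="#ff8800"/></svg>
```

1 u = 1 mm; y_m = 221.558 − y.

[1] `<path>` quadratic bezier, #ff8800→engrave S328 F3761: (133.351,159.094) → (137.150,167.393) → (139.034,173.960) → (139.004,178.795) → (137.059,181.898) → (133.199,183.269) → (127.424,182.908) → (119.734,180.815) → (110.130,176.990)

[2] `<path>` cubic bezier, #ff00ff→score S378 F2078: (106.184,206.626) → (109.097,202.156) → (111.097,192.252) → (112.153,178.548) → (112.233,162.677) → (111.303,146.273) → (109.332,130.969) → (106.287,118.399) → (102.137,110.196)

[3] `<polyline>` open polyline, #ff8800→engrave S328 F3761: (198.489,28.277) → (194.927,7.382) → (203.120,125.110) → (99.665,105.460)

[4] `<path>` regular polygon, #ff8800→engrave S328 F3761: (112.350,52.790) → (116.350,32.793) → (101.032,19.330) → (81.714,25.864) → (77.714,45.861) → (93.032,59.324) → (112.350,52.790) (closed)

[5] `<polygon>` regular polygon, #ff8800→engrave S328 F3761: (58.800,166.874) → (54.273,188.778) → (70.980,203.650) → (92.212,196.618) → (96.739,174.714) → (80.032,159.842) → (58.800,166.874) (closed)

[6] `<circle>` circle, #ff8800→engrave S328 F3761: (116.488,29.855) → (114.373,40.489) → (108.349,49.503) → (99.335,55.527) → (88.701,57.642) → (78.067,55.527) → (69.053,49.503) → (63.029,40.489) → (60.914,29.855) → (63.029,19.221) → (69.053,10.207) → (78.067,4.183) → (88.701,2.068) → (99.335,4.183) → (108.349,10.207) → (114.373,19.221) → (116.488,29.855) (closed)

G21
G90
G0 X133.351 Y159.094
M3 S328
G1 X137.150 Y167.393 F3761
G1 X139.034 Y173.960 F3761
G1 X139.004 Y178.795 F3761
G1 X137.059 Y181.898 F3761
G1 X133.199 Y183.269 F3761
G1 X127.424 Y182.908 F3761
G1 X119.734 Y180.815 F3761
G1 X110.130 Y176.990 F3761
G0 X106.184 Y206.626
M3 S378
G1 X109.097 Y202.156 F2078
G1 X111.097 Y192.252 F2078
G1 X112.153 Y178.548 F2078
G1 X112.233 Y162.677 F2078
G1 X111.303 Y146.273 F2078
G1 X109.332 Y130.969 F2078
G1 X106.287 Y118.399 F2078
G1 X102.137 Y110.196 F2078
G0 X198.489 Y28.277
M3 S328
G1 X194.927 Y7.382 F3761
G1 X203.120 Y125.110 F3761
G1 X99.665 Y105.460 F3761
G0 X112.350 Y52.790
M3 S328
G1 X116.350 Y32.793 F3761
G1 X101.032 Y19.330 F3761
G1 X81.714 Y25.864 F3761
G1 X77.714 Y45.861 F3761
G1 X93.032 Y59.324 F3761
G1 X112.350 Y52.790 F3761
G0 X58.800 Y166.874
M3 S328
G1 X54.273 Y188.778 F3761
G1 X70.980 Y203.650 F3761
G1 X92.212 Y196.618 F3761
G1 X96.739 Y174.714 F3761
G1 X80.032 Y159.842 F3761
G1 X58.800 Y166.874 F3761
G0 X116.488 Y29.855
M3 S328
G1 X114.373 Y40.489 F3761
G1 X108.349 Y49.503 F3761
G1 X99.335 Y55.527 F3761
G1 X88.701 Y57.642 F3761
G1 X78.067 Y55.527 F3761
G1 X69.053 Y49.503 F3761
G1 X63.029 Y40.489 F3761
G1 X60.914 Y29.855 F3761
G1 X63.029 Y19.221 F3761
G1 X69.053 Y10.207 F3761
G1 X78.067 Y4.183 F3761
G1 X88.701 Y2.068 F3761
G1 X99.335 Y4.183 F3761
G1 X108.349 Y10.207 F3761
G1 X114.373 Y19.221 F3761
G1 X116.488 Y29.855 F3761
M5
G0 X0.000 Y0.000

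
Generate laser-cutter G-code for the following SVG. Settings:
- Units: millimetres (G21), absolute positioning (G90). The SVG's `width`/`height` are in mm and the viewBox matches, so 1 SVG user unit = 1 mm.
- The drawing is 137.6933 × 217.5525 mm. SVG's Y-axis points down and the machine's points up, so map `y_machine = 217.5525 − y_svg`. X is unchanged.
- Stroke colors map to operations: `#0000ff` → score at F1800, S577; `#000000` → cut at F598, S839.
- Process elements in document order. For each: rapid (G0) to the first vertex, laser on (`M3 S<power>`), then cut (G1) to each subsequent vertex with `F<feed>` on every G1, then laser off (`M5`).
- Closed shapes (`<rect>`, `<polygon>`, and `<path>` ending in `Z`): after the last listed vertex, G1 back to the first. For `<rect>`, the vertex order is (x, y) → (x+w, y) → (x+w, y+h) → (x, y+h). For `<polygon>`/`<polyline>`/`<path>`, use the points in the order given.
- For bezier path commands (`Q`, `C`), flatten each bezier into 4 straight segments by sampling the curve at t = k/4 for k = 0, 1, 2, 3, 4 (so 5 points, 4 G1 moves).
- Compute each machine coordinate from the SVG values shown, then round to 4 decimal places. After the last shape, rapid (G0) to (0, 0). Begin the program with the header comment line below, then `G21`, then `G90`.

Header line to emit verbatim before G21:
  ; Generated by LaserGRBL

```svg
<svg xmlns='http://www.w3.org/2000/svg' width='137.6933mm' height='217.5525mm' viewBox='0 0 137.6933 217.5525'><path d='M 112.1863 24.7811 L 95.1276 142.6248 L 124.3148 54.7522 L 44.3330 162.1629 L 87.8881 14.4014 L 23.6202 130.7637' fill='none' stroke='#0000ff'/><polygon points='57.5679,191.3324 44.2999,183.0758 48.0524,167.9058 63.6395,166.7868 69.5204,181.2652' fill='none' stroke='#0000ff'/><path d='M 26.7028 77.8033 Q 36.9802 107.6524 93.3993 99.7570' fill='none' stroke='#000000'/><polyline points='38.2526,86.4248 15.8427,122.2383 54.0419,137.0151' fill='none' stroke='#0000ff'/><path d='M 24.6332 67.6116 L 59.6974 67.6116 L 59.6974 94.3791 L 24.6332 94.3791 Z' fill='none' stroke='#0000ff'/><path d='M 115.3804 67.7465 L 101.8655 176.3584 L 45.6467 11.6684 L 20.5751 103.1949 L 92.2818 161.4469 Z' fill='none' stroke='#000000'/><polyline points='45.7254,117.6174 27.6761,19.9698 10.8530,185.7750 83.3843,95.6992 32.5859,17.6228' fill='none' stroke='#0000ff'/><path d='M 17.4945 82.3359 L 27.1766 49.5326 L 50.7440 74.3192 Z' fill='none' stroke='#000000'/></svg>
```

; Generated by LaserGRBL
G21
G90
G0 X112.1863 Y192.7714
M3 S577
G1 X95.1276 Y74.9277 F1800
G1 X124.3148 Y162.8003 F1800
G1 X44.3330 Y55.3896 F1800
G1 X87.8881 Y203.1511 F1800
G1 X23.6202 Y86.7888 F1800
M5
G0 X57.5679 Y26.2201
M3 S577
G1 X44.2999 Y34.4767 F1800
G1 X48.0524 Y49.6467 F1800
G1 X63.6395 Y50.7657 F1800
G1 X69.5204 Y36.2873 F1800
G1 X57.5679 Y26.2201 F1800
M5
G0 X26.7028 Y139.7492
M3 S839
G1 X34.7254 Y127.1837 F598
G1 X48.5156 Y119.3362 F598
G1 X68.0736 Y116.2068 F598
G1 X93.3993 Y117.7955 F598
M5
G0 X38.2526 Y131.1277
M3 S577
G1 X15.8427 Y95.3142 F1800
G1 X54.0419 Y80.5374 F1800
M5
G0 X24.6332 Y149.9409
M3 S577
G1 X59.6974 Y149.9409 F1800
G1 X59.6974 Y123.1734 F1800
G1 X24.6332 Y123.1734 F1800
G1 X24.6332 Y149.9409 F1800
M5
G0 X115.3804 Y149.8060
M3 S839
G1 X101.8655 Y41.1941 F598
G1 X45.6467 Y205.8841 F598
G1 X20.5751 Y114.3576 F598
G1 X92.2818 Y56.1056 F598
G1 X115.3804 Y149.8060 F598
M5
G0 X45.7254 Y99.9351
M3 S577
G1 X27.6761 Y197.5827 F1800
G1 X10.8530 Y31.7775 F1800
G1 X83.3843 Y121.8533 F1800
G1 X32.5859 Y199.9297 F1800
M5
G0 X17.4945 Y135.2166
M3 S839
G1 X27.1766 Y168.0199 F598
G1 X50.7440 Y143.2333 F598
G1 X17.4945 Y135.2166 F598
M5
G0 X0.0000 Y0.0000

Since the viewBox matches the mm dimensions, user units are millimetres directly. The only transform is the Y-flip y_m = 217.5525 − y_svg.

Shape 1 is a open polyline drawn with `<path>`. Its stroke #0000ff means score at S577, F1800. After flipping Y the toolpath is (112.1863,192.7714) → (95.1276,74.9277) → (124.3148,162.8003) → (44.3330,55.3896) → (87.8881,203.1511) → (23.6202,86.7888).

Shape 2 is a regular polygon drawn with `<polygon>`. Its stroke #0000ff means score at S577, F1800. After flipping Y the toolpath is (57.5679,26.2201) → (44.2999,34.4767) → (48.0524,49.6467) → (63.6395,50.7657) → (69.5204,36.2873) → (57.5679,26.2201), returning to the start.

Shape 3 is a quadratic bezier drawn with `<path>`. Its stroke #000000 means cut at S839, F598. After flipping Y the toolpath is (26.7028,139.7492) → (34.7254,127.1837) → (48.5156,119.3362) → (68.0736,116.2068) → (93.3993,117.7955).

Shape 4 is a open polyline drawn with `<polyline>`. Its stroke #0000ff means score at S577, F1800. After flipping Y the toolpath is (38.2526,131.1277) → (15.8427,95.3142) → (54.0419,80.5374).

Shape 5 is a rectangle drawn with `<path>`. Its stroke #0000ff means score at S577, F1800. After flipping Y the toolpath is (24.6332,149.9409) → (59.6974,149.9409) → (59.6974,123.1734) → (24.6332,123.1734) → (24.6332,149.9409), returning to the start.

Shape 6 is a closed polygon drawn with `<path>`. Its stroke #000000 means cut at S839, F598. After flipping Y the toolpath is (115.3804,149.8060) → (101.8655,41.1941) → (45.6467,205.8841) → (20.5751,114.3576) → (92.2818,56.1056) → (115.3804,149.8060), returning to the start.

Shape 7 is a open polyline drawn with `<polyline>`. Its stroke #0000ff means score at S577, F1800. After flipping Y the toolpath is (45.7254,99.9351) → (27.6761,197.5827) → (10.8530,31.7775) → (83.3843,121.8533) → (32.5859,199.9297).

Shape 8 is a regular polygon drawn with `<path>`. Its stroke #000000 means cut at S839, F598. After flipping Y the toolpath is (17.4945,135.2166) → (27.1766,168.0199) → (50.7440,143.2333) → (17.4945,135.2166), returning to the start.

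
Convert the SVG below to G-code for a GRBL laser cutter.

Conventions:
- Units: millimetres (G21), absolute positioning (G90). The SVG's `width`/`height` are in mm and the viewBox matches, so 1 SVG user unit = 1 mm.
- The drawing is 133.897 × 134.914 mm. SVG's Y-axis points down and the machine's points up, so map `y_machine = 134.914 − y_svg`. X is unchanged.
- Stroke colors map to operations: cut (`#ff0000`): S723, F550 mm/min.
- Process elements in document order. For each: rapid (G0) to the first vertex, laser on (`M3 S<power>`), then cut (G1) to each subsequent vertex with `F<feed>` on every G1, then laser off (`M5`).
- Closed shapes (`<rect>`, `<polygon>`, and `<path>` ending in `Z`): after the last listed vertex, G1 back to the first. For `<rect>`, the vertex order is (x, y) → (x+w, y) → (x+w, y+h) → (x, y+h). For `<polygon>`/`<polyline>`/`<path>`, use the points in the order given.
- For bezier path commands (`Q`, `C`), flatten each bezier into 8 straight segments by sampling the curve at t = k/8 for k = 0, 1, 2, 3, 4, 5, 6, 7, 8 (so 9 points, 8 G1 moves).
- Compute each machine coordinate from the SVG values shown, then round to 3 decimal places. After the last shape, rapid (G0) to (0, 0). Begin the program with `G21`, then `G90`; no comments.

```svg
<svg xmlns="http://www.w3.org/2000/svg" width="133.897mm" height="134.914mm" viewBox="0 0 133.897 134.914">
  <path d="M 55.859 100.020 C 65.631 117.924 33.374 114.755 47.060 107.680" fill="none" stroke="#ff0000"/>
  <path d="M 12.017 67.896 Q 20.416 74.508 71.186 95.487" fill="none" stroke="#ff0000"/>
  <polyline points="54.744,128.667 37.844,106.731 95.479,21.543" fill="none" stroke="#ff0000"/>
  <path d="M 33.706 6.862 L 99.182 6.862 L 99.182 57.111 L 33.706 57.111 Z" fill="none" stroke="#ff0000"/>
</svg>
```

1 u = 1 mm; y_m = 134.914 − y.

[1] `<path>` cubic bezier, #ff0000→cut S723 F550: (55.859,34.894) → (57.725,29.134) → (56.682,25.149) → (53.761,22.737) → (49.992,21.697) → (46.406,21.828) → (44.035,22.928) → (43.910,24.797) → (47.060,27.234)

[2] `<path>` quadratic bezier, #ff0000→cut S723 F550: (12.017,67.018) → (14.779,65.141) → (18.865,62.814) → (24.275,60.039) → (31.009,56.814) → (39.067,53.141) → (48.449,49.019) → (59.156,44.447) → (71.186,39.427)

[3] `<polyline>` open polyline, #ff0000→cut S723 F550: (54.744,6.247) → (37.844,28.183) → (95.479,113.371)

[4] `<path>` rectangle, #ff0000→cut S723 F550: (33.706,128.052) → (99.182,128.052) → (99.182,77.803) → (33.706,77.803) → (33.706,128.052) (closed)

G21
G90
G0 X55.859 Y34.894
M3 S723
G1 X57.725 Y29.134 F550
G1 X56.682 Y25.149 F550
G1 X53.761 Y22.737 F550
G1 X49.992 Y21.697 F550
G1 X46.406 Y21.828 F550
G1 X44.035 Y22.928 F550
G1 X43.910 Y24.797 F550
G1 X47.060 Y27.234 F550
M5
G0 X12.017 Y67.018
M3 S723
G1 X14.779 Y65.141 F550
G1 X18.865 Y62.814 F550
G1 X24.275 Y60.039 F550
G1 X31.009 Y56.814 F550
G1 X39.067 Y53.141 F550
G1 X48.449 Y49.019 F550
G1 X59.156 Y44.447 F550
G1 X71.186 Y39.427 F550
M5
G0 X54.744 Y6.247
M3 S723
G1 X37.844 Y28.183 F550
G1 X95.479 Y113.371 F550
M5
G0 X33.706 Y128.052
M3 S723
G1 X99.182 Y128.052 F550
G1 X99.182 Y77.803 F550
G1 X33.706 Y77.803 F550
G1 X33.706 Y128.052 F550
M5
G0 X0.000 Y0.000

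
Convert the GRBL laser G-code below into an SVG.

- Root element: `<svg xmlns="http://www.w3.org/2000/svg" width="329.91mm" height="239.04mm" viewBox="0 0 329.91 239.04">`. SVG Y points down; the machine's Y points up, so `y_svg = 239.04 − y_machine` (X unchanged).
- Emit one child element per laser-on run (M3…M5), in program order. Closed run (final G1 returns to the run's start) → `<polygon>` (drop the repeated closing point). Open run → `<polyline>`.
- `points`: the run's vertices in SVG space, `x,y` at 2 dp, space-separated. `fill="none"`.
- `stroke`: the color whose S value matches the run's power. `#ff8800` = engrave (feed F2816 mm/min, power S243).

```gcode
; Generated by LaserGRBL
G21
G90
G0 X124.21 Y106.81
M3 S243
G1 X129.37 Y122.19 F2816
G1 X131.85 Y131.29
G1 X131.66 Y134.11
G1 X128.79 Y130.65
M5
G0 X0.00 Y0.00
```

Each laser-on run becomes one SVG element. Flip Y back into SVG space with y_svg = 239.04 − y_machine. Every run uses S243, so all elements get stroke `#ff8800` (engrave).

Run 1: The run is open, so emit a `<polyline>` with points (Y-flipped): 124.21,132.23 129.37,116.85 131.85,107.75 131.66,104.93 128.79,108.39.

<svg xmlns="http://www.w3.org/2000/svg" width="329.91mm" height="239.04mm" viewBox="0 0 329.91 239.04">
  <polyline points="124.21,132.23 129.37,116.85 131.85,107.75 131.66,104.93 128.79,108.39" fill="none" stroke="#ff8800"/>
</svg>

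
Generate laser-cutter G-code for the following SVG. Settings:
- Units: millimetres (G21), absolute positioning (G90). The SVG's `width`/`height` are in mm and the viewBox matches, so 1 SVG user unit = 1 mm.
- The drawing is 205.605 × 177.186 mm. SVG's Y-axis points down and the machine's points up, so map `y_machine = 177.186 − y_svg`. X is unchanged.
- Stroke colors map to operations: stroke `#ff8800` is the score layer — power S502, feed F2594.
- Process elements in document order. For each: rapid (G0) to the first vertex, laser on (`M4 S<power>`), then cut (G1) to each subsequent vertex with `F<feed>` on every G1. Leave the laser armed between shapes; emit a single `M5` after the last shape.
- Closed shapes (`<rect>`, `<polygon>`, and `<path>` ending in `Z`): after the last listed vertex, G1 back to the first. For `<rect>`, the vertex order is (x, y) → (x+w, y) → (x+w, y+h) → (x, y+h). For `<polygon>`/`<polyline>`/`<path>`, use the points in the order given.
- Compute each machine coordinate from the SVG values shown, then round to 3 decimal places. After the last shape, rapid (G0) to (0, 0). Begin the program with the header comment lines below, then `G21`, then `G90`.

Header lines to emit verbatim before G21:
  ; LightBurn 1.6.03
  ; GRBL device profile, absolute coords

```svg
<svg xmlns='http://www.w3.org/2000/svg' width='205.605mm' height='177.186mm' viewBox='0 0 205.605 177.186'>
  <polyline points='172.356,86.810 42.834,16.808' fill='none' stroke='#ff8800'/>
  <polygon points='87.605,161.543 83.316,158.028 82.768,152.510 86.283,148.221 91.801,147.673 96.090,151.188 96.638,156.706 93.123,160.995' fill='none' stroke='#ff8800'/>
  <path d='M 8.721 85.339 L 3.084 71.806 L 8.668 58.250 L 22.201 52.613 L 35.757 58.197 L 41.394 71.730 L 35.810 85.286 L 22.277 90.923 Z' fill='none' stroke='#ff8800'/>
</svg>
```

; LightBurn 1.6.03
; GRBL device profile, absolute coords
G21
G90
G0 X172.356 Y90.376
M4 S502
G1 X42.834 Y160.378 F2594
G0 X87.605 Y15.643
M4 S502
G1 X83.316 Y19.158 F2594
G1 X82.768 Y24.676 F2594
G1 X86.283 Y28.965 F2594
G1 X91.801 Y29.513 F2594
G1 X96.090 Y25.998 F2594
G1 X96.638 Y20.480 F2594
G1 X93.123 Y16.191 F2594
G1 X87.605 Y15.643 F2594
G0 X8.721 Y91.847
M4 S502
G1 X3.084 Y105.380 F2594
G1 X8.668 Y118.936 F2594
G1 X22.201 Y124.573 F2594
G1 X35.757 Y118.989 F2594
G1 X41.394 Y105.456 F2594
G1 X35.810 Y91.900 F2594
G1 X22.277 Y86.263 F2594
G1 X8.721 Y91.847 F2594
M5
G0 X0.000 Y0.000

viewBox `0 0 205.605 177.186` with mm width/height → 1 unit = 1 mm. Flip: y_m = 177.186 − y_svg.

**Shape 1** — `<polyline>` line segment, stroke `#ff8800` → score (S502, F2594). Machine vertices: (172.356,90.376) → (42.834,160.378). Open path.

**Shape 2** — `<polygon>` regular polygon, stroke `#ff8800` → score (S502, F2594). Machine vertices: (87.605,15.643) → (83.316,19.158) → (82.768,24.676) → (86.283,28.965) → (91.801,29.513) → (96.090,25.998) → (96.638,20.480) → (93.123,16.191) → (87.605,15.643). Closed: final G1 returns to the first vertex.

**Shape 3** — `<path>` regular polygon, stroke `#ff8800` → score (S502, F2594). Machine vertices: (8.721,91.847) → (3.084,105.380) → (8.668,118.936) → (22.201,124.573) → (35.757,118.989) → (41.394,105.456) → (35.810,91.900) → (22.277,86.263) → (8.721,91.847). Closed: final G1 returns to the first vertex.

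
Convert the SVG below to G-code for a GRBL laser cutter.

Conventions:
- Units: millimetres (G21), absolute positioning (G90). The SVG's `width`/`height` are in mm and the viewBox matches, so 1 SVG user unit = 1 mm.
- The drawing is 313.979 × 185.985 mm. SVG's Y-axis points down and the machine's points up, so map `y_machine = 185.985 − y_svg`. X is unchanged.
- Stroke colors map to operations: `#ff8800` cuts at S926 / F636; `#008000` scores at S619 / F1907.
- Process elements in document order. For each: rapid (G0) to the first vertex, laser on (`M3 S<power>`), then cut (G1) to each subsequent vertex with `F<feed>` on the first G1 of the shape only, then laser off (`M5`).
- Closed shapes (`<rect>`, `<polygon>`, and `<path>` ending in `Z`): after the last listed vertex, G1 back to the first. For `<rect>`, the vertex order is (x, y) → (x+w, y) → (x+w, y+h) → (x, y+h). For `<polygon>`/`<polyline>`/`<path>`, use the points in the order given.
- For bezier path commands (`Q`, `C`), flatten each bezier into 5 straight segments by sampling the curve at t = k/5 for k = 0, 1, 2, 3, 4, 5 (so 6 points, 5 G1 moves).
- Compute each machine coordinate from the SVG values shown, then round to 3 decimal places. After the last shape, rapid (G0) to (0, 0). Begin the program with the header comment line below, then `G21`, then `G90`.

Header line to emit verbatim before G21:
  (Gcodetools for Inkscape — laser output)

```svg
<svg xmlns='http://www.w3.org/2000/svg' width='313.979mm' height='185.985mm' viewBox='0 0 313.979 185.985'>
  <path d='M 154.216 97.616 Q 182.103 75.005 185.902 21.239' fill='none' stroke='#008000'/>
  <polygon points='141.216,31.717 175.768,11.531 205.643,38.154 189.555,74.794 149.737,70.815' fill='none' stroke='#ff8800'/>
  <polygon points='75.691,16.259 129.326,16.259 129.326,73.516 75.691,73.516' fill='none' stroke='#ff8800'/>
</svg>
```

(Gcodetools for Inkscape — laser output)
G21
G90
G0 X154.216 Y88.369
M3 S619
G1 X164.407 Y98.660 F1907
G1 X172.672 Y111.443
G1 X179.009 Y126.718
G1 X183.419 Y144.486
G1 X185.902 Y164.746
M5
G0 X141.216 Y154.268
M3 S926
G1 X175.768 Y174.454 F636
G1 X205.643 Y147.831
G1 X189.555 Y111.191
G1 X149.737 Y115.170
G1 X141.216 Y154.268
M5
G0 X75.691 Y169.726
M3 S926
G1 X129.326 Y169.726 F636
G1 X129.326 Y112.469
G1 X75.691 Y112.469
G1 X75.691 Y169.726
M5
G0 X0.000 Y0.000

1 u = 1 mm; y_m = 185.985 − y.

[1] `<path>` quadratic bezier, #008000→score S619 F1907: (154.216,88.369) → (164.407,98.660) → (172.672,111.443) → (179.009,126.718) → (183.419,144.486) → (185.902,164.746)

[2] `<polygon>` regular polygon, #ff8800→cut S926 F636: (141.216,154.268) → (175.768,174.454) → (205.643,147.831) → (189.555,111.191) → (149.737,115.170) → (141.216,154.268) (closed)

[3] `<polygon>` rectangle, #ff8800→cut S926 F636: (75.691,169.726) → (129.326,169.726) → (129.326,112.469) → (75.691,112.469) → (75.691,169.726) (closed)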